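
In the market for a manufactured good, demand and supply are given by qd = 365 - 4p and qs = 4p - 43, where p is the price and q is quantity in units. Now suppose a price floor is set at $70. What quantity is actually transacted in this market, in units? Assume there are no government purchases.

85

Equilibrium: 365 - 4p = 4p - 43, so 408 = 8p and p* = 51, q* = 161.
Because the floor (70) lies above the market-clearing price, it is binding.
At p = 70: qd = 365 - 4·70 = 85 and qs = 4·70 - 43 = 237.
The quantity actually transacted is the short side, demand: 85.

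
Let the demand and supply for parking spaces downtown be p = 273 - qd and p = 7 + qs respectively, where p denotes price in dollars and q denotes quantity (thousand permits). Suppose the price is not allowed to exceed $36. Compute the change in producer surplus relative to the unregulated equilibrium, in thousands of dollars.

-8424

Rearranging demand gives qd = 273 - p; rearranging supply gives qs = p - 7. In a free market, 273 - p = p - 7 gives the equilibrium p* = 140, q* = 133.
Since 36 < 140, the ceiling is binding.
At p = 36: qd = 273 - 36 = 237 and qs = 36 - 7 = 29.
Producer surplus without the control is ½ · (140 - 7) · 133 = 8844.5.
With the ceiling, producers sell 29 units at 36, so PS = ½ · (36 - 7) · 29 = 420.5.
Change in producer surplus = 420.5 - 8844.5 = -8424.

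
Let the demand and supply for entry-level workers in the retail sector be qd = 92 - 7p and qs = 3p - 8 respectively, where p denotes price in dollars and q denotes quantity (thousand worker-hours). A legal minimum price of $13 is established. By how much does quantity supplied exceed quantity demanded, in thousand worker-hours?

In a free market, 92 - 7p = 3p - 8 gives the equilibrium p* = 10, q* = 22.
Since 13 > 10, the floor is binding.
At p = 13: qd = 92 - 7·13 = 1 and qs = 3·13 - 8 = 31.
Surplus = qs - qd = 31 - 1 = 30.

30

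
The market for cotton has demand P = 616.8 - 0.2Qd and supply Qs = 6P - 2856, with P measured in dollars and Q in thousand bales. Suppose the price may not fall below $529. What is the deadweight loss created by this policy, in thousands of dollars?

0

Rearranging demand gives Qd = 3084 - 5P. Setting quantity demanded equal to quantity supplied, 3084 - 5P = 6P - 2856, gives P* = 540 and Q* = 384.
Since 529 is below P* = 540, the floor does not bind and the free-market outcome prevails.
Since the control does not bind, no trades are prevented and deadweight loss is zero.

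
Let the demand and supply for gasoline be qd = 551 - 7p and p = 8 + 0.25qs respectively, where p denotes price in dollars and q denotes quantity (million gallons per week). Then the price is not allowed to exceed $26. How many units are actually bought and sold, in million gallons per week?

Rearranging supply gives qs = 4p - 32. In a free market, 551 - 7p = 4p - 32 gives the equilibrium p* = 53, q* = 180.
The ceiling of 26 is below the equilibrium price 53, so it binds.
At p = 26: qd = 551 - 7·26 = 369 and qs = 4·26 - 32 = 72.
The quantity actually transacted is the short side, supply: 72.

72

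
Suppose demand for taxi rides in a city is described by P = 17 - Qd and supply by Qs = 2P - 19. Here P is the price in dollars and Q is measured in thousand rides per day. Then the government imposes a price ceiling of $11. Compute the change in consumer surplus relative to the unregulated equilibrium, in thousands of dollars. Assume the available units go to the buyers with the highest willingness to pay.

1

Rearranging demand gives Qd = 17 - P. Setting quantity demanded equal to quantity supplied, 17 - P = 2P - 19, gives P* = 12 and Q* = 5.
The ceiling of 11 is below the equilibrium price 12, so it binds.
At P = 11: Qd = 17 - 11 = 6 and Qs = 2·11 - 19 = 3.
Consumer surplus without the control is ½ · (17 - 12) · 5 = 12.5.
With the ceiling, 3 units are sold at 11 (assume they go to the highest-value buyers). The demand price at Q = 3 is 14, so CS = ½ · [(17 - 11) + (14 - 11)] · 3 = 13.5.
Change in consumer surplus = 13.5 - 12.5 = 1.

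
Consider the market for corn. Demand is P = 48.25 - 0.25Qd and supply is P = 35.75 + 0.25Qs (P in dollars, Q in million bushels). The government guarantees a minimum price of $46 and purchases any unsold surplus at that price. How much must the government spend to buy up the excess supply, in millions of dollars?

Rearranging demand gives Qd = 193 - 4P; rearranging supply gives Qs = 4P - 143. Equilibrium: 193 - 4P = 4P - 143, so 336 = 8P and P* = 42, Q* = 25.
Because the floor (46) lies above the market-clearing price, it is binding.
At P = 46: Qd = 193 - 4·46 = 9 and Qs = 4·46 - 143 = 41.
Surplus = Qs - Qd = 32.
Government expenditure = surplus × support price = 32 × 46 = 1472.

1472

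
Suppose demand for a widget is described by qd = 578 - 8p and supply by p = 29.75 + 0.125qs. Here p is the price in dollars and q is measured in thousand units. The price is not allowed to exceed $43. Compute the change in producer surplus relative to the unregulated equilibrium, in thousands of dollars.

Rearranging supply gives qs = 8p - 238. Equilibrium: 578 - 8p = 8p - 238, so 816 = 16p and p* = 51, q* = 170.
Since 43 < 51, the ceiling is binding.
At p = 43: qd = 578 - 8·43 = 234 and qs = 8·43 - 238 = 106.
Producer surplus without the control is ½ · (51 - 29.75) · 170 = 1806.25.
With the ceiling, producers sell 106 units at 43, so PS = ½ · (43 - 29.75) · 106 = 702.25.
Change in producer surplus = 702.25 - 1806.25 = -1104.

-1104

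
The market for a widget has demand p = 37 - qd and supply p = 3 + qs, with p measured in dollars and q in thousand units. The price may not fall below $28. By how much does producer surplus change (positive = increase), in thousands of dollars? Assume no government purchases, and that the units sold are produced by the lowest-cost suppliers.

40

Rearranging demand gives qd = 37 - p; rearranging supply gives qs = p - 3. In a free market, 37 - p = p - 3 gives the equilibrium p* = 20, q* = 17.
Because the floor (28) lies above the market-clearing price, it is binding.
At p = 28: qd = 37 - 28 = 9 and qs = 28 - 3 = 25.
Producer surplus without the control is ½ · (20 - 3) · 17 = 144.5.
With the floor, 9 units are sold at 28. The supply price at q = 9 is 12, so PS = ½ · [(28 - 3) + (28 - 12)] · 9 = 184.5.
Change in producer surplus = 184.5 - 144.5 = 40.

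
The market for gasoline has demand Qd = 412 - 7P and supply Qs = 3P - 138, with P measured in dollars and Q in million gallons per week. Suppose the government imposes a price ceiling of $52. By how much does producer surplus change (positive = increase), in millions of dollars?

Setting quantity demanded equal to quantity supplied, 412 - 7P = 3P - 138, gives P* = 55 and Q* = 27.
Since 52 < 55, the ceiling is binding.
At P = 52: Qd = 412 - 7·52 = 48 and Qs = 3·52 - 138 = 18.
Producer surplus without the control is ½ · (55 - 46) · 27 = 121.5.
With the ceiling, producers sell 18 units at 52, so PS = ½ · (52 - 46) · 18 = 54.
Change in producer surplus = 54 - 121.5 = -67.5.

-67.5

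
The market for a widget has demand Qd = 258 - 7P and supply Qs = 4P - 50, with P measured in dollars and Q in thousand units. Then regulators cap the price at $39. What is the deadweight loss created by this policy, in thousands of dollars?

In a free market, 258 - 7P = 4P - 50 gives the equilibrium P* = 28, Q* = 62.
Since 39 is above P* = 28, the ceiling does not bind and the free-market outcome prevails.
Since the control does not bind, no trades are prevented and deadweight loss is zero.

0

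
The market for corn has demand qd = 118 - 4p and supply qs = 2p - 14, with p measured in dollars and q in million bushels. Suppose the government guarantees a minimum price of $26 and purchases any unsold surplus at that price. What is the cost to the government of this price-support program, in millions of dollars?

Without the control the market clears where 118 - 4p = 2p - 14, i.e. p* = 22 and q* = 30.
Because the floor (26) lies above the market-clearing price, it is binding.
At p = 26: qd = 118 - 4·26 = 14 and qs = 2·26 - 14 = 38.
Surplus = qs - qd = 24.
Government expenditure = surplus × support price = 24 × 26 = 624.

624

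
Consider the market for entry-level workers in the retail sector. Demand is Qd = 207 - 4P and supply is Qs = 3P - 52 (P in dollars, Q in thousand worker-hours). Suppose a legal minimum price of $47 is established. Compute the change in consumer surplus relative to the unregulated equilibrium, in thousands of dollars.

Setting quantity demanded equal to quantity supplied, 207 - 4P = 3P - 52, gives P* = 37 and Q* = 59.
The floor of 47 is above the equilibrium price 37, so it binds.
At P = 47: Qd = 207 - 4·47 = 19 and Qs = 3·47 - 52 = 89.
Consumer surplus without the control is ½ · (51.75 - 37) · 59 = 435.125.
With the floor, consumers buy 19 units at 47, so CS = ½ · (51.75 - 47) · 19 = 45.125.
Change in consumer surplus = 45.125 - 435.125 = -390.

-390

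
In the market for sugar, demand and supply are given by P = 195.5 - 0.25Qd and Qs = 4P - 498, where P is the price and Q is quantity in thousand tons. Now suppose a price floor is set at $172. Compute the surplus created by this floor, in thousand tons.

96

Rearranging demand gives Qd = 782 - 4P. In a free market, 782 - 4P = 4P - 498 gives the equilibrium P* = 160, Q* = 142.
The floor of 172 is above the equilibrium price 160, so it binds.
At P = 172: Qd = 782 - 4·172 = 94 and Qs = 4·172 - 498 = 190.
Surplus = Qs - Qd = 190 - 94 = 96.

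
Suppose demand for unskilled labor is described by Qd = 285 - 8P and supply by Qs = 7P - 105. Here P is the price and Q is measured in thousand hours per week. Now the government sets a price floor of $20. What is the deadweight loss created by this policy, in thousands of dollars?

0

Without the control the market clears where 285 - 8P = 7P - 105, i.e. P* = 26 and Q* = 77.
Since 20 is below P* = 26, the floor does not bind and the free-market outcome prevails.
Since the control does not bind, no trades are prevented and deadweight loss is zero.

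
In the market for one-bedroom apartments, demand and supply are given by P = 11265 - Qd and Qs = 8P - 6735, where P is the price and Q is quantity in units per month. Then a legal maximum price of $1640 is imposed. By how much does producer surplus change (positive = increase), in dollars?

-2817000

Rearranging demand gives Qd = 11265 - P. Equilibrium: 11265 - P = 8P - 6735, so 18000 = 9P and P* = 2000, Q* = 9265.
Because the ceiling (1640) lies below the market-clearing price, it is binding.
At P = 1640: Qd = 11265 - 1640 = 9625 and Qs = 8·1640 - 6735 = 6385.
Producer surplus without the control is ½ · (2000 - 841.875) · 9265 = 5365014.0625.
With the ceiling, producers sell 6385 units at 1640, so PS = ½ · (1640 - 841.875) · 6385 = 2548014.0625.
Change in producer surplus = 2548014.0625 - 5365014.0625 = -2817000.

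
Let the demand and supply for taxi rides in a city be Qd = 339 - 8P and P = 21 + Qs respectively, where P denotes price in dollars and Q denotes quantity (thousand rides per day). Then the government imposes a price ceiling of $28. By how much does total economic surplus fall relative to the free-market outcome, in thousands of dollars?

Rearranging supply gives Qs = P - 21. In a free market, 339 - 8P = P - 21 gives the equilibrium P* = 40, Q* = 19.
The ceiling of 28 is below the equilibrium price 40, so it binds.
At P = 28: Qd = 339 - 8·28 = 115 and Qs = 28 - 21 = 7.
Quantity traded falls to 7. At Q = 7 the demand price is (339 - 7)/8 = 41.5 and the supply price is 21 + 7 = 28.
Deadweight loss = ½ · (41.5 - 28) · (19 - 7) = ½ · 13.5 · 12 = 81.

81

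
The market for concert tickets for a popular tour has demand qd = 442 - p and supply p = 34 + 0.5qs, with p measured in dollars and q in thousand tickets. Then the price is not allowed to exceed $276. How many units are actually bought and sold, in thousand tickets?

Rearranging supply gives qs = 2p - 68. Setting quantity demanded equal to quantity supplied, 442 - p = 2p - 68, gives p* = 170 and q* = 272.
Since 276 is above p* = 170, the ceiling does not bind and the free-market outcome prevails.

272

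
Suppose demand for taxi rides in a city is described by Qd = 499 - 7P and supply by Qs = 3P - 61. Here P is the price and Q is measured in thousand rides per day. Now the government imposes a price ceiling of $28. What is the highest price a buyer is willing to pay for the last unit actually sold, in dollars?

Setting quantity demanded equal to quantity supplied, 499 - 7P = 3P - 61, gives P* = 56 and Q* = 107.
Since 28 < 56, the ceiling is binding.
At P = 28: Qd = 499 - 7·28 = 303 and Qs = 3·28 - 61 = 23.
Only 23 units reach the market. On the demand curve, the marginal buyer's willingness to pay at Q = 23 is (499 - 23)/7 = 68.

68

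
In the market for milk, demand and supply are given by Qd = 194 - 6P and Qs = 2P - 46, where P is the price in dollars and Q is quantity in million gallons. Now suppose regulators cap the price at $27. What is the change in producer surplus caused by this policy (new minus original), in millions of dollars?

In a free market, 194 - 6P = 2P - 46 gives the equilibrium P* = 30, Q* = 14.
Because the ceiling (27) lies below the market-clearing price, it is binding.
At P = 27: Qd = 194 - 6·27 = 32 and Qs = 2·27 - 46 = 8.
Producer surplus without the control is ½ · (30 - 23) · 14 = 49.
With the ceiling, producers sell 8 units at 27, so PS = ½ · (27 - 23) · 8 = 16.
Change in producer surplus = 16 - 49 = -33.

-33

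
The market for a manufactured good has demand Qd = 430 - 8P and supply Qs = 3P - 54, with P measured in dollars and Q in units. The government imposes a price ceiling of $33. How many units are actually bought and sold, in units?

45

Without the control the market clears where 430 - 8P = 3P - 54, i.e. P* = 44 and Q* = 78.
Since 33 < 44, the ceiling is binding.
At P = 33: Qd = 430 - 8·33 = 166 and Qs = 3·33 - 54 = 45.
The quantity actually transacted is the short side, supply: 45.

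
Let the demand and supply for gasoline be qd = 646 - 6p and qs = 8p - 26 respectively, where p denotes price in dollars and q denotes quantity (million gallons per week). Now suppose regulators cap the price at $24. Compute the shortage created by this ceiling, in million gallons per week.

336

Setting quantity demanded equal to quantity supplied, 646 - 6p = 8p - 26, gives p* = 48 and q* = 358.
The ceiling of 24 is below the equilibrium price 48, so it binds.
At p = 24: qd = 646 - 6·24 = 502 and qs = 8·24 - 26 = 166.
Shortage = qd - qs = 502 - 166 = 336.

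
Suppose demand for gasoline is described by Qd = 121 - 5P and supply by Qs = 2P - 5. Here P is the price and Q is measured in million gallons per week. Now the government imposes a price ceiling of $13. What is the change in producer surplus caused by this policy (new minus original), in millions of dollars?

Setting quantity demanded equal to quantity supplied, 121 - 5P = 2P - 5, gives P* = 18 and Q* = 31.
The ceiling of 13 is below the equilibrium price 18, so it binds.
At P = 13: Qd = 121 - 5·13 = 56 and Qs = 2·13 - 5 = 21.
Producer surplus without the control is ½ · (18 - 2.5) · 31 = 240.25.
With the ceiling, producers sell 21 units at 13, so PS = ½ · (13 - 2.5) · 21 = 110.25.
Change in producer surplus = 110.25 - 240.25 = -130.

-130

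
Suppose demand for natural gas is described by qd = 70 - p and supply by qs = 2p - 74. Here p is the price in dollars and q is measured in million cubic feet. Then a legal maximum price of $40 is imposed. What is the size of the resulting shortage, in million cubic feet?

24

Setting quantity demanded equal to quantity supplied, 70 - p = 2p - 74, gives p* = 48 and q* = 22.
The ceiling of 40 is below the equilibrium price 48, so it binds.
At p = 40: qd = 70 - 40 = 30 and qs = 2·40 - 74 = 6.
Shortage = qd - qs = 30 - 6 = 24.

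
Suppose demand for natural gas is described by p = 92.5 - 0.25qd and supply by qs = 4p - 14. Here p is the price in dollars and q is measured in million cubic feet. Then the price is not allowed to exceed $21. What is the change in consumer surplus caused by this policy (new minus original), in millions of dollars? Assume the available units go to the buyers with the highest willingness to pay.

Rearranging demand gives qd = 370 - 4p. Equilibrium: 370 - 4p = 4p - 14, so 384 = 8p and p* = 48, q* = 178.
Since 21 < 48, the ceiling is binding.
At p = 21: qd = 370 - 4·21 = 286 and qs = 4·21 - 14 = 70.
Consumer surplus without the control is ½ · (92.5 - 48) · 178 = 3960.5.
With the ceiling, 70 units are sold at 21 (assume they go to the highest-value buyers). The demand price at q = 70 is 75, so CS = ½ · [(92.5 - 21) + (75 - 21)] · 70 = 4392.5.
Change in consumer surplus = 4392.5 - 3960.5 = 432.

432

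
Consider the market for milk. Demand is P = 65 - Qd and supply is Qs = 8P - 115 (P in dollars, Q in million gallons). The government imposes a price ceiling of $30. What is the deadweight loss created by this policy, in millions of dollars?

Rearranging demand gives Qd = 65 - P. Equilibrium: 65 - P = 8P - 115, so 180 = 9P and P* = 20, Q* = 45.
The ceiling of 30 is above the equilibrium price 20, so it is not binding; the market clears at P* = 20, Q* = 45.
Since the control does not bind, no trades are prevented and deadweight loss is zero.

0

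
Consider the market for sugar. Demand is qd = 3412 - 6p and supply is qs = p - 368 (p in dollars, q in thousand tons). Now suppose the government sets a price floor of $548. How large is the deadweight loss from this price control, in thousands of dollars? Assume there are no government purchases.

1344

Without the control the market clears where 3412 - 6p = p - 368, i.e. p* = 540 and q* = 172.
Since 548 > 540, the floor is binding.
At p = 548: qd = 3412 - 6·548 = 124 and qs = 548 - 368 = 180.
Quantity traded falls to 124. At q = 124 the demand price is (3412 - 124)/6 = 548 and the supply price is 368 + 124 = 492.
Deadweight loss = ½ · (548 - 492) · (172 - 124) = ½ · 56 · 48 = 1344.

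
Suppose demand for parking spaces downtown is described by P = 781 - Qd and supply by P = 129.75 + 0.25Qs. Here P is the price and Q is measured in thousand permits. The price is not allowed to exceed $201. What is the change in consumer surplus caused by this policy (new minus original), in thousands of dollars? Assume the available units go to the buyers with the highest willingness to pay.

Rearranging demand gives Qd = 781 - P; rearranging supply gives Qs = 4P - 519. Setting quantity demanded equal to quantity supplied, 781 - P = 4P - 519, gives P* = 260 and Q* = 521.
Because the ceiling (201) lies below the market-clearing price, it is binding.
At P = 201: Qd = 781 - 201 = 580 and Qs = 4·201 - 519 = 285.
Consumer surplus without the control is ½ · (781 - 260) · 521 = 135720.5.
With the ceiling, 285 units are sold at 201 (assume they go to the highest-value buyers). The demand price at Q = 285 is 496, so CS = ½ · [(781 - 201) + (496 - 201)] · 285 = 124687.5.
Change in consumer surplus = 124687.5 - 135720.5 = -11033.

-11033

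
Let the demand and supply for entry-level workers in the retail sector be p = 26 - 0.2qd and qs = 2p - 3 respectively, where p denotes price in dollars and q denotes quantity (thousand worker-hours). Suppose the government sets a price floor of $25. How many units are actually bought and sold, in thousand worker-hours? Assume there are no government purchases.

5

Rearranging demand gives qd = 130 - 5p. Equilibrium: 130 - 5p = 2p - 3, so 133 = 7p and p* = 19, q* = 35.
Since 25 > 19, the floor is binding.
At p = 25: qd = 130 - 5·25 = 5 and qs = 2·25 - 3 = 47.
The quantity actually transacted is the short side, demand: 5.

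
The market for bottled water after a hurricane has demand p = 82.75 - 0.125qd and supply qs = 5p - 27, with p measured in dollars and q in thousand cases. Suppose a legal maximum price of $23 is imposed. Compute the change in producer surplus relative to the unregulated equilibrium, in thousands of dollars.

-4890

Rearranging demand gives qd = 662 - 8p. In a free market, 662 - 8p = 5p - 27 gives the equilibrium p* = 53, q* = 238.
Since 23 < 53, the ceiling is binding.
At p = 23: qd = 662 - 8·23 = 478 and qs = 5·23 - 27 = 88.
Producer surplus without the control is ½ · (53 - 5.4) · 238 = 5664.4.
With the ceiling, producers sell 88 units at 23, so PS = ½ · (23 - 5.4) · 88 = 774.4.
Change in producer surplus = 774.4 - 5664.4 = -4890.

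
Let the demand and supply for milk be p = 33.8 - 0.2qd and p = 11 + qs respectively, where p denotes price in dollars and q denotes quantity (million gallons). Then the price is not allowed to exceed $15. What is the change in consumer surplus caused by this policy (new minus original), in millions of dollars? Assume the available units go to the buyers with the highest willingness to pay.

Rearranging demand gives qd = 169 - 5p; rearranging supply gives qs = p - 11. Without the control the market clears where 169 - 5p = p - 11, i.e. p* = 30 and q* = 19.
Since 15 < 30, the ceiling is binding.
At p = 15: qd = 169 - 5·15 = 94 and qs = 15 - 11 = 4.
Consumer surplus without the control is ½ · (33.8 - 30) · 19 = 36.1.
With the ceiling, 4 units are sold at 15 (assume they go to the highest-value buyers). The demand price at q = 4 is 33, so CS = ½ · [(33.8 - 15) + (33 - 15)] · 4 = 73.6.
Change in consumer surplus = 73.6 - 36.1 = 37.5.

37.5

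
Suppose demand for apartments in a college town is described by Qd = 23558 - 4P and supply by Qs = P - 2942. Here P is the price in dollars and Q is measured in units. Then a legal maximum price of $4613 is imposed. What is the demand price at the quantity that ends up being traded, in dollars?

Without the control the market clears where 23558 - 4P = P - 2942, i.e. P* = 5300 and Q* = 2358.
Because the ceiling (4613) lies below the market-clearing price, it is binding.
At P = 4613: Qd = 23558 - 4·4613 = 5106 and Qs = 4613 - 2942 = 1671.
Only 1671 units reach the market. On the demand curve, the marginal buyer's willingness to pay at Q = 1671 is (23558 - 1671)/4 = 5471.75.

5471.75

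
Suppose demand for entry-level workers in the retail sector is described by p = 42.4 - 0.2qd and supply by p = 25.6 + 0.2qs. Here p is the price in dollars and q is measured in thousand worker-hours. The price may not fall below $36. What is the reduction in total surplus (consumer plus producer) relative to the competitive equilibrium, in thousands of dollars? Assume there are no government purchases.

Rearranging demand gives qd = 212 - 5p; rearranging supply gives qs = 5p - 128. In a free market, 212 - 5p = 5p - 128 gives the equilibrium p* = 34, q* = 42.
The floor of 36 is above the equilibrium price 34, so it binds.
At p = 36: qd = 212 - 5·36 = 32 and qs = 5·36 - 128 = 52.
Quantity traded falls to 32. At q = 32 the demand price is (212 - 32)/5 = 36 and the supply price is (128 + 32)/5 = 32.
Deadweight loss = ½ · (36 - 32) · (42 - 32) = ½ · 4 · 10 = 20.

20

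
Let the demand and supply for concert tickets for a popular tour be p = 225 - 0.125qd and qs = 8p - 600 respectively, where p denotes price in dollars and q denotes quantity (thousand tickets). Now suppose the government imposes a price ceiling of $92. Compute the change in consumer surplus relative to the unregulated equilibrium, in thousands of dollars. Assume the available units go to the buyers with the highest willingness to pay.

-5568

Rearranging demand gives qd = 1800 - 8p. Setting quantity demanded equal to quantity supplied, 1800 - 8p = 8p - 600, gives p* = 150 and q* = 600.
Since 92 < 150, the ceiling is binding.
At p = 92: qd = 1800 - 8·92 = 1064 and qs = 8·92 - 600 = 136.
Consumer surplus without the control is ½ · (225 - 150) · 600 = 22500.
With the ceiling, 136 units are sold at 92 (assume they go to the highest-value buyers). The demand price at q = 136 is 208, so CS = ½ · [(225 - 92) + (208 - 92)] · 136 = 16932.
Change in consumer surplus = 16932 - 22500 = -5568.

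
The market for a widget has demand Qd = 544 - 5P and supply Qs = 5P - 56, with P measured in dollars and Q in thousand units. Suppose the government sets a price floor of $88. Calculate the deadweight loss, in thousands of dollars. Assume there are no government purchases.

3920

Without the control the market clears where 544 - 5P = 5P - 56, i.e. P* = 60 and Q* = 244.
Since 88 > 60, the floor is binding.
At P = 88: Qd = 544 - 5·88 = 104 and Qs = 5·88 - 56 = 384.
Quantity traded falls to 104. At Q = 104 the demand price is (544 - 104)/5 = 88 and the supply price is (56 + 104)/5 = 32.
Deadweight loss = ½ · (88 - 32) · (244 - 104) = ½ · 56 · 140 = 3920.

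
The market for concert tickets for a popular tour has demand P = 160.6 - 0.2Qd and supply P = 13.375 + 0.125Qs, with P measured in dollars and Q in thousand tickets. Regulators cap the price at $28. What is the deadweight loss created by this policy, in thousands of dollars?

Rearranging demand gives Qd = 803 - 5P; rearranging supply gives Qs = 8P - 107. Setting quantity demanded equal to quantity supplied, 803 - 5P = 8P - 107, gives P* = 70 and Q* = 453.
The ceiling of 28 is below the equilibrium price 70, so it binds.
At P = 28: Qd = 803 - 5·28 = 663 and Qs = 8·28 - 107 = 117.
Quantity traded falls to 117. At Q = 117 the demand price is (803 - 117)/5 = 137.2 and the supply price is (107 + 117)/8 = 28.
Deadweight loss = ½ · (137.2 - 28) · (453 - 117) = ½ · 109.2 · 336 = 18345.6.

18345.6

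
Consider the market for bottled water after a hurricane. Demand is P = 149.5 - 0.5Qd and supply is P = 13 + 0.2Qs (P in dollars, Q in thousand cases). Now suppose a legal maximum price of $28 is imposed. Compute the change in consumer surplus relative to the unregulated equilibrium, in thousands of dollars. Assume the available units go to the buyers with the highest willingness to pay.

Rearranging demand gives Qd = 299 - 2P; rearranging supply gives Qs = 5P - 65. Setting quantity demanded equal to quantity supplied, 299 - 2P = 5P - 65, gives P* = 52 and Q* = 195.
Since 28 < 52, the ceiling is binding.
At P = 28: Qd = 299 - 2·28 = 243 and Qs = 5·28 - 65 = 75.
Consumer surplus without the control is ½ · (149.5 - 52) · 195 = 9506.25.
With the ceiling, 75 units are sold at 28 (assume they go to the highest-value buyers). The demand price at Q = 75 is 112, so CS = ½ · [(149.5 - 28) + (112 - 28)] · 75 = 7706.25.
Change in consumer surplus = 7706.25 - 9506.25 = -1800.

-1800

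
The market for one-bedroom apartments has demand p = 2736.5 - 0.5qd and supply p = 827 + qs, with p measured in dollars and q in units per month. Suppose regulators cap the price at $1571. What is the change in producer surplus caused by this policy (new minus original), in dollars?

Rearranging demand gives qd = 5473 - 2p; rearranging supply gives qs = p - 827. Equilibrium: 5473 - 2p = p - 827, so 6300 = 3p and p* = 2100, q* = 1273.
Since 1571 < 2100, the ceiling is binding.
At p = 1571: qd = 5473 - 2·1571 = 2331 and qs = 1571 - 827 = 744.
Producer surplus without the control is ½ · (2100 - 827) · 1273 = 810264.5.
With the ceiling, producers sell 744 units at 1571, so PS = ½ · (1571 - 827) · 744 = 276768.
Change in producer surplus = 276768 - 810264.5 = -533496.5.

-533496.5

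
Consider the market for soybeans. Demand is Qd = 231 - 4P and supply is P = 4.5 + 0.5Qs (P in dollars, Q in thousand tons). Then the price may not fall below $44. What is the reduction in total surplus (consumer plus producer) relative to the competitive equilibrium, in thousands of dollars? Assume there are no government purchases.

Rearranging supply gives Qs = 2P - 9. Without the control the market clears where 231 - 4P = 2P - 9, i.e. P* = 40 and Q* = 71.
Because the floor (44) lies above the market-clearing price, it is binding.
At P = 44: Qd = 231 - 4·44 = 55 and Qs = 2·44 - 9 = 79.
Quantity traded falls to 55. At Q = 55 the demand price is (231 - 55)/4 = 44 and the supply price is (9 + 55)/2 = 32.
Deadweight loss = ½ · (44 - 32) · (71 - 55) = ½ · 12 · 16 = 96.

96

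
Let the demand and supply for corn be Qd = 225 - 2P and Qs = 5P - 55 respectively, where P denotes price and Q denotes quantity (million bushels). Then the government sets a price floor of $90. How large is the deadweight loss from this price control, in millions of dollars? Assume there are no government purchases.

Without the control the market clears where 225 - 2P = 5P - 55, i.e. P* = 40 and Q* = 145.
Because the floor (90) lies above the market-clearing price, it is binding.
At P = 90: Qd = 225 - 2·90 = 45 and Qs = 5·90 - 55 = 395.
Quantity traded falls to 45. At Q = 45 the demand price is (225 - 45)/2 = 90 and the supply price is (55 + 45)/5 = 20.
Deadweight loss = ½ · (90 - 20) · (145 - 45) = ½ · 70 · 100 = 3500.

3500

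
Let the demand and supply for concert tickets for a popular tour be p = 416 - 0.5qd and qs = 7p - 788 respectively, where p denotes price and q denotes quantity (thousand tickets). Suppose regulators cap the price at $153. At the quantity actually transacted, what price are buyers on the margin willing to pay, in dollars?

274.5

Rearranging demand gives qd = 832 - 2p. Without the control the market clears where 832 - 2p = 7p - 788, i.e. p* = 180 and q* = 472.
Since 153 < 180, the ceiling is binding.
At p = 153: qd = 832 - 2·153 = 526 and qs = 7·153 - 788 = 283.
Only 283 units reach the market. On the demand curve, the marginal buyer's willingness to pay at q = 283 is (832 - 283)/2 = 274.5.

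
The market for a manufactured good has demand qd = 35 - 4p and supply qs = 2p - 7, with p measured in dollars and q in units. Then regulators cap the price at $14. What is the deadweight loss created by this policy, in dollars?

Setting quantity demanded equal to quantity supplied, 35 - 4p = 2p - 7, gives p* = 7 and q* = 7.
Since 14 is above p* = 7, the ceiling does not bind and the free-market outcome prevails.
Since the control does not bind, no trades are prevented and deadweight loss is zero.

0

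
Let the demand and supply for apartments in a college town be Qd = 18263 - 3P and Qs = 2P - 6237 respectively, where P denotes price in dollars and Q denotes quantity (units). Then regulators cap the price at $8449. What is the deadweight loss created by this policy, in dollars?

0

In a free market, 18263 - 3P = 2P - 6237 gives the equilibrium P* = 4900, Q* = 3563.
The ceiling of 8449 is above the equilibrium price 4900, so it is not binding; the market clears at P* = 4900, Q* = 3563.
Since the control does not bind, no trades are prevented and deadweight loss is zero.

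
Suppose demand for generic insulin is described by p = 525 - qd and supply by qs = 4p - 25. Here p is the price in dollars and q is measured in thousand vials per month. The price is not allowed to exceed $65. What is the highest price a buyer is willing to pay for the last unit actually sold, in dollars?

290

Rearranging demand gives qd = 525 - p. In a free market, 525 - p = 4p - 25 gives the equilibrium p* = 110, q* = 415.
The ceiling of 65 is below the equilibrium price 110, so it binds.
At p = 65: qd = 525 - 65 = 460 and qs = 4·65 - 25 = 235.
Only 235 units reach the market. On the demand curve, the marginal buyer's willingness to pay at q = 235 is (525 - 235) = 290.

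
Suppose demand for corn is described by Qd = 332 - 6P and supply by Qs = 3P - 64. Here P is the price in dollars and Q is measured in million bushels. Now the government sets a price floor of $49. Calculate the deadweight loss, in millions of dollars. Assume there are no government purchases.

Without the control the market clears where 332 - 6P = 3P - 64, i.e. P* = 44 and Q* = 68.
Because the floor (49) lies above the market-clearing price, it is binding.
At P = 49: Qd = 332 - 6·49 = 38 and Qs = 3·49 - 64 = 83.
Quantity traded falls to 38. At Q = 38 the demand price is (332 - 38)/6 = 49 and the supply price is (64 + 38)/3 = 34.
Deadweight loss = ½ · (49 - 34) · (68 - 38) = ½ · 15 · 30 = 225.

225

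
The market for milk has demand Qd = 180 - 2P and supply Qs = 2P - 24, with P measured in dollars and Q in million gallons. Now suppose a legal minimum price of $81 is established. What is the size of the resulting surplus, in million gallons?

120

Without the control the market clears where 180 - 2P = 2P - 24, i.e. P* = 51 and Q* = 78.
The floor of 81 is above the equilibrium price 51, so it binds.
At P = 81: Qd = 180 - 2·81 = 18 and Qs = 2·81 - 24 = 138.
Surplus = Qs - Qd = 138 - 18 = 120.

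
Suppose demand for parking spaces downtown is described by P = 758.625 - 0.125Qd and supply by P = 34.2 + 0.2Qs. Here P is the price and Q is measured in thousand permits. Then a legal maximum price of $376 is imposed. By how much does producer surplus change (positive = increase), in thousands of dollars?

Rearranging demand gives Qd = 6069 - 8P; rearranging supply gives Qs = 5P - 171. Equilibrium: 6069 - 8P = 5P - 171, so 6240 = 13P and P* = 480, Q* = 2229.
Since 376 < 480, the ceiling is binding.
At P = 376: Qd = 6069 - 8·376 = 3061 and Qs = 5·376 - 171 = 1709.
Producer surplus without the control is ½ · (480 - 34.2) · 2229 = 496844.1.
With the ceiling, producers sell 1709 units at 376, so PS = ½ · (376 - 34.2) · 1709 = 292068.1.
Change in producer surplus = 292068.1 - 496844.1 = -204776.

-204776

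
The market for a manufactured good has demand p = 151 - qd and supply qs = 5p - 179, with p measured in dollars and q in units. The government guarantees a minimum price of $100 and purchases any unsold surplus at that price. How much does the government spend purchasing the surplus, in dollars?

Rearranging demand gives qd = 151 - p. Equilibrium: 151 - p = 5p - 179, so 330 = 6p and p* = 55, q* = 96.
Because the floor (100) lies above the market-clearing price, it is binding.
At p = 100: qd = 151 - 100 = 51 and qs = 5·100 - 179 = 321.
Surplus = qs - qd = 270.
Government expenditure = surplus × support price = 270 × 100 = 27000.

27000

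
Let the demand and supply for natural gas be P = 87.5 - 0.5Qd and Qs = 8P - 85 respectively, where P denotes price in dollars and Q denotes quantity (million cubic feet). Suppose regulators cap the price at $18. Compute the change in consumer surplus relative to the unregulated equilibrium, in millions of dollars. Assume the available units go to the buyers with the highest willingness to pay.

Rearranging demand gives Qd = 175 - 2P. Setting quantity demanded equal to quantity supplied, 175 - 2P = 8P - 85, gives P* = 26 and Q* = 123.
Since 18 < 26, the ceiling is binding.
At P = 18: Qd = 175 - 2·18 = 139 and Qs = 8·18 - 85 = 59.
Consumer surplus without the control is ½ · (87.5 - 26) · 123 = 3782.25.
With the ceiling, 59 units are sold at 18 (assume they go to the highest-value buyers). The demand price at Q = 59 is 58, so CS = ½ · [(87.5 - 18) + (58 - 18)] · 59 = 3230.25.
Change in consumer surplus = 3230.25 - 3782.25 = -552.

-552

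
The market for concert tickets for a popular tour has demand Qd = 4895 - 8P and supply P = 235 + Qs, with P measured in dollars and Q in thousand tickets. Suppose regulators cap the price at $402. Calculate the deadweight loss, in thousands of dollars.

Rearranging supply gives Qs = P - 235. Equilibrium: 4895 - 8P = P - 235, so 5130 = 9P and P* = 570, Q* = 335.
Since 402 < 570, the ceiling is binding.
At P = 402: Qd = 4895 - 8·402 = 1679 and Qs = 402 - 235 = 167.
Quantity traded falls to 167. At Q = 167 the demand price is (4895 - 167)/8 = 591 and the supply price is 235 + 167 = 402.
Deadweight loss = ½ · (591 - 402) · (335 - 167) = ½ · 189 · 168 = 15876.

15876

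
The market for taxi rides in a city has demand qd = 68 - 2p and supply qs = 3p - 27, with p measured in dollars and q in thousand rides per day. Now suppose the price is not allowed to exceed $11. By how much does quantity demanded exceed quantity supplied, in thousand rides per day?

Equilibrium: 68 - 2p = 3p - 27, so 95 = 5p and p* = 19, q* = 30.
Because the ceiling (11) lies below the market-clearing price, it is binding.
At p = 11: qd = 68 - 2·11 = 46 and qs = 3·11 - 27 = 6.
Shortage = qd - qs = 46 - 6 = 40.

40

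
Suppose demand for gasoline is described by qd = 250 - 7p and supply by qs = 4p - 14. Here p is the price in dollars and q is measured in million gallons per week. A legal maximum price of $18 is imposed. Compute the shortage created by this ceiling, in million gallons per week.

In a free market, 250 - 7p = 4p - 14 gives the equilibrium p* = 24, q* = 82.
Since 18 < 24, the ceiling is binding.
At p = 18: qd = 250 - 7·18 = 124 and qs = 4·18 - 14 = 58.
Shortage = qd - qs = 124 - 58 = 66.

66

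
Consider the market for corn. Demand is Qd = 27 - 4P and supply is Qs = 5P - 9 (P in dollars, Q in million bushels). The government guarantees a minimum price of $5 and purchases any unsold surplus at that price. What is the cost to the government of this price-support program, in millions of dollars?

45

In a free market, 27 - 4P = 5P - 9 gives the equilibrium P* = 4, Q* = 11.
The floor of 5 is above the equilibrium price 4, so it binds.
At P = 5: Qd = 27 - 4·5 = 7 and Qs = 5·5 - 9 = 16.
Surplus = Qs - Qd = 9.
Government expenditure = surplus × support price = 9 × 5 = 45.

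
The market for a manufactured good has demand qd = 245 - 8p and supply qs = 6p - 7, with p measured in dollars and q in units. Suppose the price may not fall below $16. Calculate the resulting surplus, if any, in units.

Equilibrium: 245 - 8p = 6p - 7, so 252 = 14p and p* = 18, q* = 101.
Since 16 is below p* = 18, the floor does not bind and the free-market outcome prevails.
Since the control does not bind, there is no surplus.

0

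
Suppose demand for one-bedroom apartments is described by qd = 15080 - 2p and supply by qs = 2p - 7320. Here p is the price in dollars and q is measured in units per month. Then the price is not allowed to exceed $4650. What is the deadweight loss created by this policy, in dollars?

Without the control the market clears where 15080 - 2p = 2p - 7320, i.e. p* = 5600 and q* = 3880.
Since 4650 < 5600, the ceiling is binding.
At p = 4650: qd = 15080 - 2·4650 = 5780 and qs = 2·4650 - 7320 = 1980.
Quantity traded falls to 1980. At q = 1980 the demand price is (15080 - 1980)/2 = 6550 and the supply price is (7320 + 1980)/2 = 4650.
Deadweight loss = ½ · (6550 - 4650) · (3880 - 1980) = ½ · 1900 · 1900 = 1805000.

1805000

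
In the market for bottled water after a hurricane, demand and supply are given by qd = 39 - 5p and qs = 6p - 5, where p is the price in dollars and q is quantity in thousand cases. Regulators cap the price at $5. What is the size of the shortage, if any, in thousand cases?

Equilibrium: 39 - 5p = 6p - 5, so 44 = 11p and p* = 4, q* = 19.
The ceiling of 5 is above the equilibrium price 4, so it is not binding; the market clears at p* = 4, q* = 19.
Since the control does not bind, there is no shortage.

0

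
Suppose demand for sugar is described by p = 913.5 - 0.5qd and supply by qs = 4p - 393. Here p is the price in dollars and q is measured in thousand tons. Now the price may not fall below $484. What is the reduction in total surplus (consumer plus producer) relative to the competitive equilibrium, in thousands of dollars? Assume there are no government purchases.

Rearranging demand gives qd = 1827 - 2p. Equilibrium: 1827 - 2p = 4p - 393, so 2220 = 6p and p* = 370, q* = 1087.
Because the floor (484) lies above the market-clearing price, it is binding.
At p = 484: qd = 1827 - 2·484 = 859 and qs = 4·484 - 393 = 1543.
Quantity traded falls to 859. At q = 859 the demand price is (1827 - 859)/2 = 484 and the supply price is (393 + 859)/4 = 313.
Deadweight loss = ½ · (484 - 313) · (1087 - 859) = ½ · 171 · 228 = 19494.

19494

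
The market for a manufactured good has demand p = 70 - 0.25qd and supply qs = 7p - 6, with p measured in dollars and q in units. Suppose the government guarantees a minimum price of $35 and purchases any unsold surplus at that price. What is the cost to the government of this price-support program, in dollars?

Rearranging demand gives qd = 280 - 4p. Equilibrium: 280 - 4p = 7p - 6, so 286 = 11p and p* = 26, q* = 176.
Because the floor (35) lies above the market-clearing price, it is binding.
At p = 35: qd = 280 - 4·35 = 140 and qs = 7·35 - 6 = 239.
Surplus = qs - qd = 99.
Government expenditure = surplus × support price = 99 × 35 = 3465.

3465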